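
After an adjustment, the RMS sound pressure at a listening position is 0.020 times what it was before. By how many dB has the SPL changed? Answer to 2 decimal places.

-33.98 dB

SPL change from a pressure ratio uses the 20·log₁₀ form:
20·log₁₀(0.020) = -33.98 dB.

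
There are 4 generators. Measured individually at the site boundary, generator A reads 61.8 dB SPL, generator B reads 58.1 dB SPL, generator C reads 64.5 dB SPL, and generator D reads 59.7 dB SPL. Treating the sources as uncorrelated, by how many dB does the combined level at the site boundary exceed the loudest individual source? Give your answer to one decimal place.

3.2 dB

Add the sources as powers (linear), then convert back to dB:
L_total = 10·log₁₀(10^(61.8/10) + 10^(58.1/10) + 10^(64.5/10) + 10^(59.7/10)) = 67.72 dB SPL.
Excess over the loudest (64.5 dB): 67.72 − 64.5 = 3.2 dB.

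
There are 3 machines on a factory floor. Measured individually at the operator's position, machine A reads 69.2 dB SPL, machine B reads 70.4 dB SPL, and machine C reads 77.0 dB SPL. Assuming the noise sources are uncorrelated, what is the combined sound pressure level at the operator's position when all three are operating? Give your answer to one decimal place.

78.4 dB SPL

Add the sources as powers (linear), then convert back to dB:
L_total = 10·log₁₀(10^(69.2/10) + 10^(70.4/10) + 10^(77.0/10)) = 10·log₁₀(69400000) = 78.4 dB SPL.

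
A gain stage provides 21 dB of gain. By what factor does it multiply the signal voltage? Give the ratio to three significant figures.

11.2

Voltage ratio = 10^(dB/20).
10^(21/20) = 10^(1.050) = 11.2.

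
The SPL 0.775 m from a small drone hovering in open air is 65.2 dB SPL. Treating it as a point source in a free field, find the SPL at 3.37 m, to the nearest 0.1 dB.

52.4 dB SPL

Free-field point source: level drops by 20·log₁₀ of the distance ratio.
ΔL = −20·log₁₀(3.37/0.775) = -12.77 dB, so L₂ = 65.2 + (-12.77) = 52.4 dB SPL.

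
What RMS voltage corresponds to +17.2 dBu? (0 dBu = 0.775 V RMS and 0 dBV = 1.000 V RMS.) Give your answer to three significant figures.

5.61 V

V = 0.775 V × 10^(+17.2/20).
= 0.775 × 7.244 = 5.61 V.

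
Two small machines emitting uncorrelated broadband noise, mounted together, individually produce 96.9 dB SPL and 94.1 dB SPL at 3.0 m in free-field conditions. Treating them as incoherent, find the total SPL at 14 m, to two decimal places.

Combined at 3.0 m: 10·log₁₀(10^(96.9/10)+10^(94.1/10)) = 98.732 dB SPL.
Then apply −20·log₁₀(14/3.0) = -13.380 dB → 85.35 dB SPL.

85.35 dB SPL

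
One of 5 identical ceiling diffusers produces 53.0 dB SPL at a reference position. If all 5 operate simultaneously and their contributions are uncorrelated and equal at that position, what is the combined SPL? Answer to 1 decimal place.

60.0 dB SPL

5 equal incoherent sources raise the level by 10·log₁₀(5) = 6.99 dB.
L_total = 53.0 + 6.99 = 60.0 dB SPL.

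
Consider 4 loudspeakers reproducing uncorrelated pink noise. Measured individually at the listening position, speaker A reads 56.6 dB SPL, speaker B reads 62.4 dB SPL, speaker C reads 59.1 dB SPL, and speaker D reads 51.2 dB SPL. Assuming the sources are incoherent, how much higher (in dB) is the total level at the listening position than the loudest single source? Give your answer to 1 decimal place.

Uncorrelated sources add in intensity (power), not in dB.
L_total = 10·log₁₀(10^(56.6/10) + 10^(62.4/10) + 10^(59.1/10) + 10^(51.2/10)) = 64.97 dB SPL.
Excess over the loudest (62.4 dB): 64.97 − 62.4 = 2.6 dB.

2.6 dB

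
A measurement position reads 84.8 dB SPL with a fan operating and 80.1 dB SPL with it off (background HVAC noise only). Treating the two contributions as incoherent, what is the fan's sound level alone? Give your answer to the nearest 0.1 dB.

Subtract intensities: L_src = 10·log₁₀(10^(L_total/10) − 10^(L_bg/10)).
L_src = 10·log₁₀(10^(84.8/10) − 10^(80.1/10)) = 10·log₁₀(199700000) = 83.0 dB SPL.

83.0 dB SPL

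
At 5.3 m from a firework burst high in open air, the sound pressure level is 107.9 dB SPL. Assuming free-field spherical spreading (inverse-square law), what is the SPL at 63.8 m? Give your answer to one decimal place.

Inverse-square spreading gives ΔL = −20·log₁₀(d₂/d₁).
ΔL = −20·log₁₀(63.8/5.3) = -21.61 dB, so L₂ = 107.9 + (-21.61) = 86.3 dB SPL.

86.3 dB SPL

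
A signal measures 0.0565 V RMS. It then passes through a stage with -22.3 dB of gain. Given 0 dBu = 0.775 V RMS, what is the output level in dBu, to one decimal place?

-45.0 dBu

Input level: 20·log₁₀(0.0565/0.775) = -22.75 dBu.
Output: -22.75 − 22.3 = -45.0 dBu.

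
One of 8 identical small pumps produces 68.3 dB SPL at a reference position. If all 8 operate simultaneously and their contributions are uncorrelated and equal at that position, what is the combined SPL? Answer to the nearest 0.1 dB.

77.3 dB SPL

8 equal incoherent sources raise the level by 10·log₁₀(8) = 9.03 dB.
L_total = 68.3 + 9.03 = 77.3 dB SPL.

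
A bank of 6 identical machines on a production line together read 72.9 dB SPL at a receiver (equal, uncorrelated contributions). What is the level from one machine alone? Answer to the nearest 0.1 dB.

65.1 dB SPL

6 equal incoherent sources add 10·log₁₀(6) = 7.78 dB over one source.
L_one = 72.9 − 7.78 = 65.1 dB SPL.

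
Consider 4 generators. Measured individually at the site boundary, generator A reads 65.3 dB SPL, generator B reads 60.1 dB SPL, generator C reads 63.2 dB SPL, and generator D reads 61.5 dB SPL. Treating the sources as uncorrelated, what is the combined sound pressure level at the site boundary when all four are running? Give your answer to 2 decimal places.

68.98 dB SPL

Uncorrelated sources add in intensity (power), not in dB.
L_total = 10·log₁₀(10^(65.3/10) + 10^(60.1/10) + 10^(63.2/10) + 10^(61.5/10)) = 10·log₁₀(7914000) = 68.98 dB SPL.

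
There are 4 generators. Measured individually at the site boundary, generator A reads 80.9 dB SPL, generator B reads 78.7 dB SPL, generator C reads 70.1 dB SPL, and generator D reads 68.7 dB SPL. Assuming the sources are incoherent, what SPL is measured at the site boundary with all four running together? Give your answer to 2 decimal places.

Incoherent sources sum as intensities:
L_total = 10·log₁₀(10^(80.9/10) + 10^(78.7/10) + 10^(70.1/10) + 10^(68.7/10)) = 10·log₁₀(214800000) = 83.32 dB SPL.

83.32 dB SPL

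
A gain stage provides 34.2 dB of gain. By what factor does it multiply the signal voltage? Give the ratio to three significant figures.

51.3

Voltage ratio = 10^(dB/20).
10^(34.2/20) = 10^(1.710) = 51.3.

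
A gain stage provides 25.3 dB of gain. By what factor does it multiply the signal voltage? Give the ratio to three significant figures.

18.4

Voltage ratio = 10^(dB/20).
10^(25.3/20) = 10^(1.265) = 18.4.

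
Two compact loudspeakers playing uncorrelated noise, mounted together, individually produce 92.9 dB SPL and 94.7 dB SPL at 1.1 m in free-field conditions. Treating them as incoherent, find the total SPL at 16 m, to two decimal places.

Combined at 1.1 m: 10·log₁₀(10^(92.9/10)+10^(94.7/10)) = 96.903 dB SPL.
Then apply −20·log₁₀(16/1.1) = -23.255 dB → 73.65 dB SPL.

73.65 dB SPL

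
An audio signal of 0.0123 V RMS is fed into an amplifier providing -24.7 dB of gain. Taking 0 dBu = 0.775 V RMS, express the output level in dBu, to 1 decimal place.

Input level: 20·log₁₀(0.0123/0.775) = -35.99 dBu.
Output: -35.99 − 24.7 = -60.7 dBu.

-60.7 dBu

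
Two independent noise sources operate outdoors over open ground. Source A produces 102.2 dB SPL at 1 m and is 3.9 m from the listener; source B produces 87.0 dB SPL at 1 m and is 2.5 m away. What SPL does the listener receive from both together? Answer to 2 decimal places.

At the listener: L_A = 102.2 − 20·log₁₀(3.9) = 90.379 dB; L_B = 87.0 − 20·log₁₀(2.5) = 79.041 dB.
Combined: 10·log₁₀(10^(90.379/10)+10^(79.041/10)) = 90.69 dB SPL.

90.69 dB SPL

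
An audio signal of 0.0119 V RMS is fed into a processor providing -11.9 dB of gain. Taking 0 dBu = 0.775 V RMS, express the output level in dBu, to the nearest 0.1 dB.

Input level: 20·log₁₀(0.0119/0.775) = -36.28 dBu.
Output: -36.28 − 11.9 = -48.2 dBu.

-48.2 dBu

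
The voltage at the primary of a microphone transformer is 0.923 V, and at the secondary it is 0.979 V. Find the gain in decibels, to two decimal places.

0.51 dB

Voltage ratio → dB uses the 20·log₁₀ form:
20·log₁₀(0.979/0.923) = 20·log₁₀(1.061) = 0.51 dB.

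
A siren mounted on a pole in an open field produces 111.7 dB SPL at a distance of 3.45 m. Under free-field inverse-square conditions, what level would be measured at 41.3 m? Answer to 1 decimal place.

90.1 dB SPL

Inverse-square spreading gives ΔL = −20·log₁₀(d₂/d₁).
ΔL = −20·log₁₀(41.3/3.45) = -21.56 dB, so L₂ = 111.7 + (-21.56) = 90.1 dB SPL.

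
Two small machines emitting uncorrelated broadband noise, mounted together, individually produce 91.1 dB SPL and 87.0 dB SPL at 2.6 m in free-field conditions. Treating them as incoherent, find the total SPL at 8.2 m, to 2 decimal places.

82.55 dB SPL

Combined at 2.6 m: 10·log₁₀(10^(91.1/10)+10^(87.0/10)) = 92.527 dB SPL.
Then apply −20·log₁₀(8.2/2.6) = -9.977 dB → 82.55 dB SPL.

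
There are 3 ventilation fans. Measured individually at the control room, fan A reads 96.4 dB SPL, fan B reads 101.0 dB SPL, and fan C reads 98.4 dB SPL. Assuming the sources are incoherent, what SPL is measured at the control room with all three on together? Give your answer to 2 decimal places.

Incoherent sources sum as intensities:
L_total = 10·log₁₀(10^(96.4/10) + 10^(101.0/10) + 10^(98.4/10)) = 10·log₁₀(23873000000) = 103.78 dB SPL.

103.78 dB SPL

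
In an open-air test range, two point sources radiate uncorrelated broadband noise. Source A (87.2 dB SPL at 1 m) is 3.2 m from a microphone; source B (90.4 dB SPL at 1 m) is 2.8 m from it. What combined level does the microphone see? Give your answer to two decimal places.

At the listener: L_A = 87.2 − 20·log₁₀(3.2) = 77.097 dB; L_B = 90.4 − 20·log₁₀(2.8) = 81.457 dB.
Combined: 10·log₁₀(10^(77.097/10)+10^(81.457/10)) = 82.81 dB SPL.

82.81 dB SPL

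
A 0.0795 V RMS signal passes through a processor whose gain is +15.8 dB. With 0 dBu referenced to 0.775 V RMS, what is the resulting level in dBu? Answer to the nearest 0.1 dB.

-4.0 dBu

Input level: 20·log₁₀(0.0795/0.775) = -19.78 dBu.
Output: -19.78 + 15.8 = -4.0 dBu.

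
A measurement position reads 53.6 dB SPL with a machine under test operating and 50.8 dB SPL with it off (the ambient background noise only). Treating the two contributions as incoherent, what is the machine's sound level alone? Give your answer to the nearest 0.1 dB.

50.4 dB SPL

Subtract intensities: L_src = 10·log₁₀(10^(L_total/10) − 10^(L_bg/10)).
L_src = 10·log₁₀(10^(53.6/10) − 10^(50.8/10)) = 10·log₁₀(108900) = 50.4 dB SPL.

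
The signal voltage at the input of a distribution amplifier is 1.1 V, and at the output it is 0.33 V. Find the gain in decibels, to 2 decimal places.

-10.46 dB

For a voltage ratio, dB = 20·log₁₀(V₂/V₁).
20·log₁₀(0.33/1.1) = 20·log₁₀(0.3000) = -10.46 dB.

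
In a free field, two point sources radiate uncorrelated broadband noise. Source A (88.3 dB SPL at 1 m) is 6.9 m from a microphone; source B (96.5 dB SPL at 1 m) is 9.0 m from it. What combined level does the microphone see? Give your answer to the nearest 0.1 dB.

At the listener: L_A = 88.3 − 20·log₁₀(6.9) = 71.52 dB; L_B = 96.5 − 20·log₁₀(9.0) = 77.42 dB.
Combined: 10·log₁₀(10^(71.52/10)+10^(77.42/10)) = 78.4 dB SPL.

78.4 dB SPL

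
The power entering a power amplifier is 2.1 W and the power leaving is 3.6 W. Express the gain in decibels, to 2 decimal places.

2.34 dB

For a power ratio, dB = 10·log₁₀(P₂/P₁).
10·log₁₀(3.6/2.1) = 10·log₁₀(1.714) = 2.34 dB.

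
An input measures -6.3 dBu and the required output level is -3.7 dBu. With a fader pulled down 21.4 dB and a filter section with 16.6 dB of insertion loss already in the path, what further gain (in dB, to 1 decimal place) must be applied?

The required make-up gain is the shortfall in the dB sum.
G = -3.7 − (-6.3) + 21.4 + 16.6 = 40.6 dB.

40.6 dB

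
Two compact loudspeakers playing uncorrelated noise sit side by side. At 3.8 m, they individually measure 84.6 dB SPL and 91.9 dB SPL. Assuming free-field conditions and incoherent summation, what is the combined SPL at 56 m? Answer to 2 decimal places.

69.27 dB SPL

Combined at 3.8 m: 10·log₁₀(10^(84.6/10)+10^(91.9/10)) = 92.642 dB SPL.
Then apply −20·log₁₀(56/3.8) = -23.368 dB → 69.27 dB SPL.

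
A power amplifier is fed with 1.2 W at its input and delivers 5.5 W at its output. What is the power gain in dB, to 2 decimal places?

6.61 dB

Power is a power quantity, so gain = 10·log₁₀(P_out/P_in).
10·log₁₀(5.5/1.2) = 10·log₁₀(4.583) = 6.61 dB.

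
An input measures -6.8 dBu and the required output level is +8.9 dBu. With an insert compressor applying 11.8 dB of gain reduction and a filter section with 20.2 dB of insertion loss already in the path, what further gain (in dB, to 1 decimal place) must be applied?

47.7 dB

The required make-up gain is the shortfall in the dB sum.
G = +8.9 − (-6.8) + 11.8 + 20.2 = 47.7 dB.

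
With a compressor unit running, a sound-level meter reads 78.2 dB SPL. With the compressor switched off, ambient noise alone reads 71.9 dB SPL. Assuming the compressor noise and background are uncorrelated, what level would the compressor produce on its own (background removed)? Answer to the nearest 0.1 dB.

Subtract intensities: L_src = 10·log₁₀(10^(L_total/10) − 10^(L_bg/10)).
L_src = 10·log₁₀(10^(78.2/10) − 10^(71.9/10)) = 10·log₁₀(50580000) = 77.0 dB SPL.

77.0 dB SPL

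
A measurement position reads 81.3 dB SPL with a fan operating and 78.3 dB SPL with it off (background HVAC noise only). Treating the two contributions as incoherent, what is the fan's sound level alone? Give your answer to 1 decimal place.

Background correction is a power subtraction:
L_src = 10·log₁₀(10^(81.3/10) − 10^(78.3/10)) = 10·log₁₀(67290000) = 78.3 dB SPL.

78.3 dB SPL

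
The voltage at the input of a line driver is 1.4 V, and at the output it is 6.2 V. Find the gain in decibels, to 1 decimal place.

12.9 dB

For a voltage ratio, dB = 20·log₁₀(V₂/V₁).
20·log₁₀(6.2/1.4) = 20·log₁₀(4.429) = 12.9 dB.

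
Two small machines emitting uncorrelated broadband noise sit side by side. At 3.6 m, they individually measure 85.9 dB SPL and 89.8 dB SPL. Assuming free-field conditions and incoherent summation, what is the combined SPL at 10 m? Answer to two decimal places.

82.41 dB SPL

Combined at 3.6 m: 10·log₁₀(10^(85.9/10)+10^(89.8/10)) = 91.284 dB SPL.
Then apply −20·log₁₀(10/3.6) = -8.874 dB → 82.41 dB SPL.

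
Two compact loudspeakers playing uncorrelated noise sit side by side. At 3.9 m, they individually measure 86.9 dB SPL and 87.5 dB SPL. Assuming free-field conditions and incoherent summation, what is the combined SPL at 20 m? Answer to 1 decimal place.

Combined at 3.9 m: 10·log₁₀(10^(86.9/10)+10^(87.5/10)) = 90.22 dB SPL.
Then apply −20·log₁₀(20/3.9) = -14.20 dB → 76.0 dB SPL.

76.0 dB SPL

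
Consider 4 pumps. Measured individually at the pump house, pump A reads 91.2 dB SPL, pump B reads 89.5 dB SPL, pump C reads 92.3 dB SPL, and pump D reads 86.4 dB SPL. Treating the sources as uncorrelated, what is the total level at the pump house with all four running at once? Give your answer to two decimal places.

Uncorrelated sources add in intensity (power), not in dB.
L_total = 10·log₁₀(10^(91.2/10) + 10^(89.5/10) + 10^(92.3/10) + 10^(86.4/10)) = 10·log₁₀(4344000000) = 96.38 dB SPL.

96.38 dB SPL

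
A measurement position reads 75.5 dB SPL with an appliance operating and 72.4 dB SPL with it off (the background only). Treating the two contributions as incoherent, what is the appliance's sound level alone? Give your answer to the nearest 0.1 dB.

Subtract intensities: L_src = 10·log₁₀(10^(L_total/10) − 10^(L_bg/10)).
L_src = 10·log₁₀(10^(75.5/10) − 10^(72.4/10)) = 10·log₁₀(18100000) = 72.6 dB SPL.

72.6 dB SPL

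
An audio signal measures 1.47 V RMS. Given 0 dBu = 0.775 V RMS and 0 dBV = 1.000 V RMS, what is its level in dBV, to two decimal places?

dBV = 20·log₁₀(V / 1.000 V).
20·log₁₀(1.47/1.000) = +3.35 dBV.

+3.35 dBV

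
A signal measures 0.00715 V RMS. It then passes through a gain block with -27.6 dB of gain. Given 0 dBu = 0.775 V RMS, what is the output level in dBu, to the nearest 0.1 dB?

-68.3 dBu

Input level: 20·log₁₀(0.00715/0.775) = -40.70 dBu.
Output: -40.70 − 27.6 = -68.3 dBu.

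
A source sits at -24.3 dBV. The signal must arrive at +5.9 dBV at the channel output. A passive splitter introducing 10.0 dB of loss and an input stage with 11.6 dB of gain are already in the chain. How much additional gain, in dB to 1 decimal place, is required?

28.6 dB

The required make-up gain is the shortfall in the dB sum.
G = +5.9 − (-24.3) + 10.0 − 11.6 = 28.6 dB.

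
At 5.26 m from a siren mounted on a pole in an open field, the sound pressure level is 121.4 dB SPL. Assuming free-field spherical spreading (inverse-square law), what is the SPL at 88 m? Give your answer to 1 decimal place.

For a point source in a free field, ΔL = −20·log₁₀(d₂/d₁).
ΔL = −20·log₁₀(88/5.26) = -24.47 dB, so L₂ = 121.4 + (-24.47) = 96.9 dB SPL.

96.9 dB SPL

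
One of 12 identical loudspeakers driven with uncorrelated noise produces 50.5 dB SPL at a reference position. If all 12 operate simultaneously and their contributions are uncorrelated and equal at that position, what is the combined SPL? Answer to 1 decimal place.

12 equal incoherent sources raise the level by 10·log₁₀(12) = 10.79 dB.
L_total = 50.5 + 10.79 = 61.3 dB SPL.

61.3 dB SPL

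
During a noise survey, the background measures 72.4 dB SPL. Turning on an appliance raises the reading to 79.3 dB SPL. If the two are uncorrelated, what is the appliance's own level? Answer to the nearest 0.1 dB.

78.3 dB SPL

Background correction is a power subtraction:
L_src = 10·log₁₀(10^(79.3/10) − 10^(72.4/10)) = 10·log₁₀(67740000) = 78.3 dB SPL.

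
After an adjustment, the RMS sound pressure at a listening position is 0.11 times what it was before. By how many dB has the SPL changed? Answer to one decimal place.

SPL change from a pressure ratio uses the 20·log₁₀ form:
20·log₁₀(0.11) = -19.2 dB.

-19.2 dB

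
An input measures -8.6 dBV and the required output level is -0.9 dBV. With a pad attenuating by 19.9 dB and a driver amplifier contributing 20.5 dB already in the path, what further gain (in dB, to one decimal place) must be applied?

The required make-up gain is the shortfall in the dB sum.
G = -0.9 − (-8.6) + 19.9 − 20.5 = 7.1 dB.

7.1 dB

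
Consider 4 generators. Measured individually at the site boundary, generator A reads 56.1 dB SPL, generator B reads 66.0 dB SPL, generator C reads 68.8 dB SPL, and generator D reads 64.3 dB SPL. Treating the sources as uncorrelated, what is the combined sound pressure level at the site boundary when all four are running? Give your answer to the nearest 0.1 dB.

71.7 dB SPL

Incoherent sources sum as intensities:
L_total = 10·log₁₀(10^(56.1/10) + 10^(66.0/10) + 10^(68.8/10) + 10^(64.3/10)) = 10·log₁₀(14670000) = 71.7 dB SPL.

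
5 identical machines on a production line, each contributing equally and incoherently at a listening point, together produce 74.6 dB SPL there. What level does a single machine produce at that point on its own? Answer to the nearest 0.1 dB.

67.6 dB SPL

5 equal incoherent sources add 10·log₁₀(5) = 6.99 dB over one source.
L_one = 74.6 − 6.99 = 67.6 dB SPL.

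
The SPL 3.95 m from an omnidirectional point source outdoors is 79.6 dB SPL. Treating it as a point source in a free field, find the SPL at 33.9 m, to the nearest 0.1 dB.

Inverse-square spreading gives ΔL = −20·log₁₀(d₂/d₁).
ΔL = −20·log₁₀(33.9/3.95) = -18.67 dB, so L₂ = 79.6 + (-18.67) = 60.9 dB SPL.

60.9 dB SPL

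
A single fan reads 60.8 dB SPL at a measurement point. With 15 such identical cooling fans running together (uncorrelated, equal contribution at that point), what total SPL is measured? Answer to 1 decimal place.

72.6 dB SPL

15 equal incoherent sources raise the level by 10·log₁₀(15) = 11.76 dB.
L_total = 60.8 + 11.76 = 72.6 dB SPL.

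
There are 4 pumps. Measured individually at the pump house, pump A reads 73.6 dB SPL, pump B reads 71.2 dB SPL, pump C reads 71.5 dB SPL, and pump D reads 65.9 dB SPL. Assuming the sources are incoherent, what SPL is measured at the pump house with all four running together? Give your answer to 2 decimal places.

77.33 dB SPL

Add the sources as powers (linear), then convert back to dB:
L_total = 10·log₁₀(10^(73.6/10) + 10^(71.2/10) + 10^(71.5/10) + 10^(65.9/10)) = 10·log₁₀(54110000) = 77.33 dB SPL.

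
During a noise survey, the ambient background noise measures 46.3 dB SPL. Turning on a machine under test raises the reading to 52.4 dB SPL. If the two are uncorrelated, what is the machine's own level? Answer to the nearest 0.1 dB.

51.2 dB SPL

Subtract intensities: L_src = 10·log₁₀(10^(L_total/10) − 10^(L_bg/10)).
L_src = 10·log₁₀(10^(52.4/10) − 10^(46.3/10)) = 10·log₁₀(131100) = 51.2 dB SPL.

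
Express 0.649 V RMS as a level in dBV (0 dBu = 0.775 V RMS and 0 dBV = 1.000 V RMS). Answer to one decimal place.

-3.8 dBV

dBV = 20·log₁₀(V / 1.000 V).
20·log₁₀(0.649/1.000) = -3.8 dBV.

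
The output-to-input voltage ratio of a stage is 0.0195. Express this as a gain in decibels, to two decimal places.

-34.20 dB

Voltage ratio → dB uses the 20·log₁₀ form:
20·log₁₀(0.0195) = -34.20 dB.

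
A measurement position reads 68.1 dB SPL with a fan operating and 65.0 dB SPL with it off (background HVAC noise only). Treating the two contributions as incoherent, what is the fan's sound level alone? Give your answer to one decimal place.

Subtract intensities: L_src = 10·log₁₀(10^(L_total/10) − 10^(L_bg/10)).
L_src = 10·log₁₀(10^(68.1/10) − 10^(65.0/10)) = 10·log₁₀(3294000) = 65.2 dB SPL.

65.2 dB SPL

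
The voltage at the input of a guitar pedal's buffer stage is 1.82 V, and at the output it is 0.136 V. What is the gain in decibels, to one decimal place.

-22.5 dB

Voltage is an amplitude quantity, so gain = 20·log₁₀(V_out/V_in).
20·log₁₀(0.136/1.82) = 20·log₁₀(0.07473) = -22.5 dB.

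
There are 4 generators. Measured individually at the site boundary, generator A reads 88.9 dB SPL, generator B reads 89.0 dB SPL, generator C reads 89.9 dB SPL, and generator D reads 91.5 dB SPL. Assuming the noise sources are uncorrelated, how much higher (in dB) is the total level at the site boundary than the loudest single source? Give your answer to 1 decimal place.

Incoherent sources sum as intensities:
L_total = 10·log₁₀(10^(88.9/10) + 10^(89.0/10) + 10^(89.9/10) + 10^(91.5/10)) = 95.98 dB SPL.
Excess over the loudest (91.5 dB): 95.98 − 91.5 = 4.5 dB.

4.5 dB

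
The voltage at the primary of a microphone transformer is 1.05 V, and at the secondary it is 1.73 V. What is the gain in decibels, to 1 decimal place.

4.3 dB

Voltage is an amplitude quantity, so gain = 20·log₁₀(V_out/V_in).
20·log₁₀(1.73/1.05) = 20·log₁₀(1.648) = 4.3 dB.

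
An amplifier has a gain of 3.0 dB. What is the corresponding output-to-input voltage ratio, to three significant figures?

Voltage ratio = 10^(dB/20).
10^(3.0/20) = 10^(0.1500) = 1.41.

1.41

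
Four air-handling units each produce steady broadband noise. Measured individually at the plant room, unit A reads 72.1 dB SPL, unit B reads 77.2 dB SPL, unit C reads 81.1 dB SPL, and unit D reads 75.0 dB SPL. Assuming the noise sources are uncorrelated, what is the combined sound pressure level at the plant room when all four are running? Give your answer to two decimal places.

83.60 dB SPL

Incoherent sources sum as intensities:
L_total = 10·log₁₀(10^(72.1/10) + 10^(77.2/10) + 10^(81.1/10) + 10^(75.0/10)) = 10·log₁₀(229100000) = 83.60 dB SPL.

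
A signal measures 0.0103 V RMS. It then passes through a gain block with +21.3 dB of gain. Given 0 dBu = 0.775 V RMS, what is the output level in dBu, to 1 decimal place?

Input level: 20·log₁₀(0.0103/0.775) = -37.53 dBu.
Output: -37.53 + 21.3 = -16.2 dBu.

-16.2 dBu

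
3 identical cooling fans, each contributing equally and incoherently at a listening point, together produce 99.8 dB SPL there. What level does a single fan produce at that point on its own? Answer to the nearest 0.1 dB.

3 equal incoherent sources add 10·log₁₀(3) = 4.77 dB over one source.
L_one = 99.8 − 4.77 = 95.0 dB SPL.

95.0 dB SPL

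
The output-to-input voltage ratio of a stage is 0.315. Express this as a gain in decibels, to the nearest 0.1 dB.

For a voltage ratio, dB = 20·log₁₀(V₂/V₁).
20·log₁₀(0.315) = -10.0 dB.

-10.0 dB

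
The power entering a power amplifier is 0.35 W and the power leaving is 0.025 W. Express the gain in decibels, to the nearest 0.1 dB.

Power ratio → dB uses the 10·log₁₀ form:
10·log₁₀(0.025/0.35) = 10·log₁₀(0.07143) = -11.5 dB.

-11.5 dB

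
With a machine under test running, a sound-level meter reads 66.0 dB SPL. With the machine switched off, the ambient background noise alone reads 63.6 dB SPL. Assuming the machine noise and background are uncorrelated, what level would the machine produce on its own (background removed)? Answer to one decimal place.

Remove the background by subtracting linear intensities:
L_src = 10·log₁₀(10^(66.0/10) − 10^(63.6/10)) = 10·log₁₀(1690000) = 62.3 dB SPL.

62.3 dB SPL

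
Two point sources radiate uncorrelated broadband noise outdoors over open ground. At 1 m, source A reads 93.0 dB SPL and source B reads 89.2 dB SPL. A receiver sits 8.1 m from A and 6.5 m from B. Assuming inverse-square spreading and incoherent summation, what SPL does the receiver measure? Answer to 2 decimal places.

77.00 dB SPL

At the listener: L_A = 93.0 − 20·log₁₀(8.1) = 74.830 dB; L_B = 89.2 − 20·log₁₀(6.5) = 72.942 dB.
Combined: 10·log₁₀(10^(74.830/10)+10^(72.942/10)) = 77.00 dB SPL.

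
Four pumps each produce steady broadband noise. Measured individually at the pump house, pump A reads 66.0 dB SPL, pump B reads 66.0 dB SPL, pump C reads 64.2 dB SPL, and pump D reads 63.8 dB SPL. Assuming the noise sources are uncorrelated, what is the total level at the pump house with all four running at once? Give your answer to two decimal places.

Add the sources as powers (linear), then convert back to dB:
L_total = 10·log₁₀(10^(66.0/10) + 10^(66.0/10) + 10^(64.2/10) + 10^(63.8/10)) = 10·log₁₀(12990000) = 71.14 dB SPL.

71.14 dB SPL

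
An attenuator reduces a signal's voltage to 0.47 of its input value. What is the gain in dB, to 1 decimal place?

-6.6 dB

For a voltage ratio, dB = 20·log₁₀(V₂/V₁).
20·log₁₀(0.47) = -6.6 dB.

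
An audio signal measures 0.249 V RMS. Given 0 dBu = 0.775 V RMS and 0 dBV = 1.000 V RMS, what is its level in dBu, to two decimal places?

-9.86 dBu

dBu = 20·log₁₀(V / 0.775 V).
20·log₁₀(0.249/0.775) = -9.86 dBu.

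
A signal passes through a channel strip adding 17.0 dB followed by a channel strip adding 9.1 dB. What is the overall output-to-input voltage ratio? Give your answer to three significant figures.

20.2

Net gain = 17.0 + 9.1 = 26.1 dB.
Voltage ratio = 10^(26.1/20) = 20.2.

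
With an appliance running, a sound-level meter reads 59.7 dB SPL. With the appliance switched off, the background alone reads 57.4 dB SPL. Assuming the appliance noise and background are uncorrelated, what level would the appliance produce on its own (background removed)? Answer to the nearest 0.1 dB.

55.8 dB SPL

Subtract intensities: L_src = 10·log₁₀(10^(L_total/10) − 10^(L_bg/10)).
L_src = 10·log₁₀(10^(59.7/10) − 10^(57.4/10)) = 10·log₁₀(383700) = 55.8 dB SPL.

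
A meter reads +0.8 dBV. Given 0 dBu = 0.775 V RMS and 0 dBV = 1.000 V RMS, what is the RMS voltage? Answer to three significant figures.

V = 1.000 V × 10^(+0.8/20).
= 1.000 × 1.096 = 1.10 V.

1.10 V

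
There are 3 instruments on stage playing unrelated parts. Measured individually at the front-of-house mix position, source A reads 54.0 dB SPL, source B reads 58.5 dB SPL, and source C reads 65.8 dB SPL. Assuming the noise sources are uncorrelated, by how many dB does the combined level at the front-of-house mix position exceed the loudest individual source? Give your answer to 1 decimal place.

1.0 dB

Incoherent sources sum as intensities:
L_total = 10·log₁₀(10^(54.0/10) + 10^(58.5/10) + 10^(65.8/10)) = 66.78 dB SPL.
Excess over the loudest (65.8 dB): 66.78 − 65.8 = 1.0 dB.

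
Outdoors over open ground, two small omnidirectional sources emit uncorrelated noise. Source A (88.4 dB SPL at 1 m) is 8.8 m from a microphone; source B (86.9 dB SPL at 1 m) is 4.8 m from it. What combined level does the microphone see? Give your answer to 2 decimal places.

74.80 dB SPL

At the listener: L_A = 88.4 − 20·log₁₀(8.8) = 69.510 dB; L_B = 86.9 − 20·log₁₀(4.8) = 73.275 dB.
Combined: 10·log₁₀(10^(69.510/10)+10^(73.275/10)) = 74.80 dB SPL.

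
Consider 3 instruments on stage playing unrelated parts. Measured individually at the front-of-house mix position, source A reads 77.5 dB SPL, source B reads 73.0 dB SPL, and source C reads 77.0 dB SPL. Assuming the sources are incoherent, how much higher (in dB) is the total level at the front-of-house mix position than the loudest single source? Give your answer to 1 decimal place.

3.5 dB

Incoherent sources sum as intensities:
L_total = 10·log₁₀(10^(77.5/10) + 10^(73.0/10) + 10^(77.0/10)) = 81.01 dB SPL.
Excess over the loudest (77.5 dB): 81.01 − 77.5 = 3.5 dB.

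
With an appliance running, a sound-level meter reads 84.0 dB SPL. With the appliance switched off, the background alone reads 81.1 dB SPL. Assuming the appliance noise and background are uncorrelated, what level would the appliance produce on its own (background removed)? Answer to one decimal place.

Remove the background by subtracting linear intensities:
L_src = 10·log₁₀(10^(84.0/10) − 10^(81.1/10)) = 10·log₁₀(122400000) = 80.9 dB SPL.

80.9 dB SPL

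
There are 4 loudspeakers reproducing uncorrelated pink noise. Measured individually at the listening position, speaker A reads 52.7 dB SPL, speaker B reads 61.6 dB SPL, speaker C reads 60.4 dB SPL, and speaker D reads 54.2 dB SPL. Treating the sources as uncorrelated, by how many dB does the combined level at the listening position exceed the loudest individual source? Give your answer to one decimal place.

3.2 dB

Incoherent sources sum as intensities:
L_total = 10·log₁₀(10^(52.7/10) + 10^(61.6/10) + 10^(60.4/10) + 10^(54.2/10)) = 64.76 dB SPL.
Excess over the loudest (61.6 dB): 64.76 − 61.6 = 3.2 dB.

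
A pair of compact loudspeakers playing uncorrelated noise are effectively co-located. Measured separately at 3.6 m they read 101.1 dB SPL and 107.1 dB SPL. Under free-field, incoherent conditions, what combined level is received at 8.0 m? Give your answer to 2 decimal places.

101.14 dB SPL

Combined at 3.6 m: 10·log₁₀(10^(101.1/10)+10^(107.1/10)) = 108.073 dB SPL.
Then apply −20·log₁₀(8.0/3.6) = -6.936 dB → 101.14 dB SPL.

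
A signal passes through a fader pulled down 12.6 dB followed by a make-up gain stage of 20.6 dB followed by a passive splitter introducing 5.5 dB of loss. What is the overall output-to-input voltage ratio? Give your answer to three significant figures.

1.33

Net gain = (−12.6) + 20.6 + (−5.5) = 2.5 dB.
Voltage ratio = 10^(2.5/20) = 1.33.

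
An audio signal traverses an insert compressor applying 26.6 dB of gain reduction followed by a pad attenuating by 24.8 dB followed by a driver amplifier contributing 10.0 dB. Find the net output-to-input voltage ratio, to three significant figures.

Net gain = (−26.6) + (−24.8) + 10.0 = -41.4 dB.
Voltage ratio = 10^(-41.4/20) = 0.00851.

0.00851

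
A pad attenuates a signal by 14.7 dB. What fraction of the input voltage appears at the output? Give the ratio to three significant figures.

0.184

Voltage ratio = 10^(dB/20).
10^(-14.7/20) = 10^(-0.7350) = 0.184.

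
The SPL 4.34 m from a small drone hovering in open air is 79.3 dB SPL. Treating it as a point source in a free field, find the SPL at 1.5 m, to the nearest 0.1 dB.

For a point source in a free field, ΔL = −20·log₁₀(d₂/d₁).
ΔL = −20·log₁₀(1.5/4.34) = 9.23 dB, so L₂ = 79.3 + (9.23) = 88.5 dB SPL.

88.5 dB SPL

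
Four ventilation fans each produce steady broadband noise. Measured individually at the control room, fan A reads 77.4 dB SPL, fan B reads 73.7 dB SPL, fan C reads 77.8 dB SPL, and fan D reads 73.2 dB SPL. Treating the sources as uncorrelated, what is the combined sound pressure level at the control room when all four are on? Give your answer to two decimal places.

82.03 dB SPL

Uncorrelated sources add in intensity (power), not in dB.
L_total = 10·log₁₀(10^(77.4/10) + 10^(73.7/10) + 10^(77.8/10) + 10^(73.2/10)) = 10·log₁₀(159500000) = 82.03 dB SPL.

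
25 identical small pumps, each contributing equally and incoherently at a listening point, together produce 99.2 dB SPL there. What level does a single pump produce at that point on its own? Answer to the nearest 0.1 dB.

25 equal incoherent sources add 10·log₁₀(25) = 13.98 dB over one source.
L_one = 99.2 − 13.98 = 85.2 dB SPL.

85.2 dB SPL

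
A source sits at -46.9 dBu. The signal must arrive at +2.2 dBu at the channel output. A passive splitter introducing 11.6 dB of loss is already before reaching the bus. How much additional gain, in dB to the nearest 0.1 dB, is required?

60.7 dB

The required make-up gain is the shortfall in the dB sum.
G = +2.2 − (-46.9) + 11.6 = 60.7 dB.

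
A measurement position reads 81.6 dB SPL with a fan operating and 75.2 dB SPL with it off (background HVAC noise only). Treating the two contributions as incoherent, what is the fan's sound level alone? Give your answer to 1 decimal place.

Subtract intensities: L_src = 10·log₁₀(10^(L_total/10) − 10^(L_bg/10)).
L_src = 10·log₁₀(10^(81.6/10) − 10^(75.2/10)) = 10·log₁₀(111400000) = 80.5 dB SPL.

80.5 dB SPL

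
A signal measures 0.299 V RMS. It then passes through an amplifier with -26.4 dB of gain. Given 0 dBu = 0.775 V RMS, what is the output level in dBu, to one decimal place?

Input level: 20·log₁₀(0.299/0.775) = -8.27 dBu.
Output: -8.27 − 26.4 = -34.7 dBu.

-34.7 dBu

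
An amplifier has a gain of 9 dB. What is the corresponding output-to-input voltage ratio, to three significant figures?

2.82

Voltage ratio = 10^(dB/20).
10^(9/20) = 10^(0.4500) = 2.82.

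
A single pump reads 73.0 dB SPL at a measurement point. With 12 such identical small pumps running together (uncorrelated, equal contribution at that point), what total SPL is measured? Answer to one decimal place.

12 equal incoherent sources raise the level by 10·log₁₀(12) = 10.79 dB.
L_total = 73.0 + 10.79 = 83.8 dB SPL.

83.8 dB SPL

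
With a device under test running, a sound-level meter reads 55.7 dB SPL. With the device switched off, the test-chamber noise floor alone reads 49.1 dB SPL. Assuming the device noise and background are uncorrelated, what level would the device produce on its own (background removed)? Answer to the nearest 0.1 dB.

54.6 dB SPL

Background correction is a power subtraction:
L_src = 10·log₁₀(10^(55.7/10) − 10^(49.1/10)) = 10·log₁₀(290300) = 54.6 dB SPL.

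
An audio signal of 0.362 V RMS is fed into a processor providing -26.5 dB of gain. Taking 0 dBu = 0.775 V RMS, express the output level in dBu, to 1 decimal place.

-33.1 dBu

Input level: 20·log₁₀(0.362/0.775) = -6.61 dBu.
Output: -6.61 − 26.5 = -33.1 dBu.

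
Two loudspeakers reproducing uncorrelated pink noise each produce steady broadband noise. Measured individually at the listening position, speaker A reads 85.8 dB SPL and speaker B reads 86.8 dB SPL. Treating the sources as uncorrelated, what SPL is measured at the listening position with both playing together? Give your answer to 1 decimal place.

Incoherent sources sum as intensities:
L_total = 10·log₁₀(10^(85.8/10) + 10^(86.8/10)) = 10·log₁₀(858800000) = 89.3 dB SPL.

89.3 dB SPL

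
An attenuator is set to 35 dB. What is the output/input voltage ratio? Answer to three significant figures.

0.0178

Voltage ratio = 10^(dB/20).
10^(-35/20) = 10^(-1.750) = 0.0178.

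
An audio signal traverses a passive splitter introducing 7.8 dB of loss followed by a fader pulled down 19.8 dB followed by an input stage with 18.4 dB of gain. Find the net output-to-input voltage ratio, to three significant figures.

Net gain = (−7.8) + (−19.8) + 18.4 = -9.2 dB.
Voltage ratio = 10^(-9.2/20) = 0.347.

0.347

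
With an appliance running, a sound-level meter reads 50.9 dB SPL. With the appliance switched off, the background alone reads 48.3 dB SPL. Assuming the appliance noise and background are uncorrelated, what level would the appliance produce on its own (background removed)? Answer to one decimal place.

47.4 dB SPL

Subtract intensities: L_src = 10·log₁₀(10^(L_total/10) − 10^(L_bg/10)).
L_src = 10·log₁₀(10^(50.9/10) − 10^(48.3/10)) = 10·log₁₀(55420) = 47.4 dB SPL.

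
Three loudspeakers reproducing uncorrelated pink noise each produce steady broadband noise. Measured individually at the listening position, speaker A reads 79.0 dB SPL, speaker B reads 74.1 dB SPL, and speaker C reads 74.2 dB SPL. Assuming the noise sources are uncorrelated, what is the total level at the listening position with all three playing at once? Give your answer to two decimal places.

81.19 dB SPL

Uncorrelated sources add in intensity (power), not in dB.
L_total = 10·log₁₀(10^(79.0/10) + 10^(74.1/10) + 10^(74.2/10)) = 10·log₁₀(131400000) = 81.19 dB SPL.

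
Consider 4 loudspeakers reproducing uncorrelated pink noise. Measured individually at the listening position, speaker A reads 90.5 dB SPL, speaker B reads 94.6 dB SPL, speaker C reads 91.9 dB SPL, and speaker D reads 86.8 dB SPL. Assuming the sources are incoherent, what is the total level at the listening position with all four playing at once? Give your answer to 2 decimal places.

97.81 dB SPL

Add the sources as powers (linear), then convert back to dB:
L_total = 10·log₁₀(10^(90.5/10) + 10^(94.6/10) + 10^(91.9/10) + 10^(86.8/10)) = 10·log₁₀(6033000000) = 97.81 dB SPL.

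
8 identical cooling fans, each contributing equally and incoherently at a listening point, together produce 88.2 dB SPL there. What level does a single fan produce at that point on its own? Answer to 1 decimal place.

8 equal incoherent sources add 10·log₁₀(8) = 9.03 dB over one source.
L_one = 88.2 − 9.03 = 79.2 dB SPL.

79.2 dB SPL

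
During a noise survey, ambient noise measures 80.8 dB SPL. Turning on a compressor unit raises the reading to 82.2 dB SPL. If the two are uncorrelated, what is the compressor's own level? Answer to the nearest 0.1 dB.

76.6 dB SPL

Background correction is a power subtraction:
L_src = 10·log₁₀(10^(82.2/10) − 10^(80.8/10)) = 10·log₁₀(45730000) = 76.6 dB SPL.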